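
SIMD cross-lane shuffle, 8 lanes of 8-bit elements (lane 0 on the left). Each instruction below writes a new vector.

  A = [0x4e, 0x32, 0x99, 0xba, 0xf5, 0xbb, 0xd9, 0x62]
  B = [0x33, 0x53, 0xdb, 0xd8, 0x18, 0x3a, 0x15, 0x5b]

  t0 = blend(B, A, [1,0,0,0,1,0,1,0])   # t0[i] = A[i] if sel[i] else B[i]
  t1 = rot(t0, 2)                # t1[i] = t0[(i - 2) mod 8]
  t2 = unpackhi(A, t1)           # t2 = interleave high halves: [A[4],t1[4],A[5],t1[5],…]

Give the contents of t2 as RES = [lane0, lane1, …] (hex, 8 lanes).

t0 = [0x4e, 0x53, 0xdb, 0xd8, 0xf5, 0x3a, 0xd9, 0x5b]
t1 = [0xd9, 0x5b, 0x4e, 0x53, 0xdb, 0xd8, 0xf5, 0x3a]
t2 = [0xf5, 0xdb, 0xbb, 0xd8, 0xd9, 0xf5, 0x62, 0x3a]

RES = [ 0xf5  0xdb  0xbb  0xd8  0xd9  0xf5  0x62  0x3a ]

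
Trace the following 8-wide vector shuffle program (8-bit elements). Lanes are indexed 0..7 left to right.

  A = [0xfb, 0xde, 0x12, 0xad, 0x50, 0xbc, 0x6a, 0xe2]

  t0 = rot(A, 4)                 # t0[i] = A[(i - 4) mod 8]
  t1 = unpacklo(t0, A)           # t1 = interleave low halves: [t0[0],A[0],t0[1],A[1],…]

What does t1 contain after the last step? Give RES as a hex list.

RES = [ 0x50  0xfb  0xbc  0xde  0x6a  0x12  0xe2  0xad ]

t0 = [0x50, 0xbc, 0x6a, 0xe2, 0xfb, 0xde, 0x12, 0xad]
t1 = [0x50, 0xfb, 0xbc, 0xde, 0x6a, 0x12, 0xe2, 0xad]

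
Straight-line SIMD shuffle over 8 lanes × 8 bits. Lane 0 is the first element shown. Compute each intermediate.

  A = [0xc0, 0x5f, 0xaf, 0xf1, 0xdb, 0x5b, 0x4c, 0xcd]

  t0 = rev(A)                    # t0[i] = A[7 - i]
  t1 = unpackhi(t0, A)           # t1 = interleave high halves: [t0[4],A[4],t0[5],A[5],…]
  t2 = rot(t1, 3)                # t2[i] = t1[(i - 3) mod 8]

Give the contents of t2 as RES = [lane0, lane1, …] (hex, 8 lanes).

RES = [0x4c, 0xc0, 0xcd, 0xf1, 0xdb, 0xaf, 0x5b, 0x5f]

  t0: cd 4c 5b db f1 af 5f c0
  t1: f1 db af 5b 5f 4c c0 cd
  t2: 4c c0 cd f1 db af 5b 5f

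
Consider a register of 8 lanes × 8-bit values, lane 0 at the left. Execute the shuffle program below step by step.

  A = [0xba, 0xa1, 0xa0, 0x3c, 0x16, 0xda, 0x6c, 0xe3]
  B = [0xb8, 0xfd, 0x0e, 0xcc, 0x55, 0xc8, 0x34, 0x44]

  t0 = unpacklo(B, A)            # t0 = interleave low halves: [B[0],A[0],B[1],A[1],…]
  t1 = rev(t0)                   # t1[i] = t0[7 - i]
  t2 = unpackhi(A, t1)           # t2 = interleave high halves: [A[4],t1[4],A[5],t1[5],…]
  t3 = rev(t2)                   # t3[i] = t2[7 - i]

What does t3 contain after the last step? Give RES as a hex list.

RES = [ 0xb8  0xe3  0xba  0x6c  0xfd  0xda  0xa1  0x16 ]

t0 = [0xb8, 0xba, 0xfd, 0xa1, 0x0e, 0xa0, 0xcc, 0x3c]
t1 = [0x3c, 0xcc, 0xa0, 0x0e, 0xa1, 0xfd, 0xba, 0xb8]
t2 = [0x16, 0xa1, 0xda, 0xfd, 0x6c, 0xba, 0xe3, 0xb8]
t3 = [0xb8, 0xe3, 0xba, 0x6c, 0xfd, 0xda, 0xa1, 0x16]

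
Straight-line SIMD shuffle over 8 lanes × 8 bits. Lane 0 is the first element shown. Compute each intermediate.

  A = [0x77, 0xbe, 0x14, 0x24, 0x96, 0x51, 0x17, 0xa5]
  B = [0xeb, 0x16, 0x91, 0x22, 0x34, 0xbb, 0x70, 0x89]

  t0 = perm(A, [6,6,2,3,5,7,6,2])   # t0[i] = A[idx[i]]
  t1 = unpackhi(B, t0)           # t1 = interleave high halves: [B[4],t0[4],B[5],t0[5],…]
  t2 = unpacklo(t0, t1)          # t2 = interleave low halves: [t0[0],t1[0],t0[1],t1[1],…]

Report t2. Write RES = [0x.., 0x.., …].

RES = [ 0x17  0x34  0x17  0x51  0x14  0xbb  0x24  0xa5 ]

  t0: 17 17 14 24 51 a5 17 14
  t1: 34 51 bb a5 70 17 89 14
  t2: 17 34 17 51 14 bb 24 a5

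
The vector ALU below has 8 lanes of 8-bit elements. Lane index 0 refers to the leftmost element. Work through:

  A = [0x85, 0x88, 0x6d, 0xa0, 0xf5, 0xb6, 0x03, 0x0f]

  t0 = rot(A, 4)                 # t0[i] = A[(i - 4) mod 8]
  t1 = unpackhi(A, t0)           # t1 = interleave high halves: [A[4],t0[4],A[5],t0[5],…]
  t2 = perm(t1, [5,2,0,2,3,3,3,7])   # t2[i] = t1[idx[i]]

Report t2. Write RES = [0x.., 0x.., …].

RES = [0x6d, 0xb6, 0xf5, 0xb6, 0x88, 0x88, 0x88, 0xa0]

→ t0 |f5|b6|03|0f|85|88|6d|a0|
→ t1 |f5|85|b6|88|03|6d|0f|a0|
→ t2 |6d|b6|f5|b6|88|88|88|a0|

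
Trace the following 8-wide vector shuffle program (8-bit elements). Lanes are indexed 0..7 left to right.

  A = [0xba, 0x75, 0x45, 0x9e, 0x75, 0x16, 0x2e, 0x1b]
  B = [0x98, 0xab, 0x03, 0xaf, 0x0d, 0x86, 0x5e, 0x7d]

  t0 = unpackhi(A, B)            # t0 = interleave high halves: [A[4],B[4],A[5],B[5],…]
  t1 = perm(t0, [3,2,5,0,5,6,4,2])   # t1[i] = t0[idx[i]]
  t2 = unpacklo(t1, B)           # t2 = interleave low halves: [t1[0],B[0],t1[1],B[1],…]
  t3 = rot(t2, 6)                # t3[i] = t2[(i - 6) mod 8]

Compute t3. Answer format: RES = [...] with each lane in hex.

RES = [0x16, 0xab, 0x5e, 0x03, 0x75, 0xaf, 0x86, 0x98]

→ t0 |75|0d|16|86|2e|5e|1b|7d|
→ t1 |86|16|5e|75|5e|1b|2e|16|
→ t2 |86|98|16|ab|5e|03|75|af|
→ t3 |16|ab|5e|03|75|af|86|98|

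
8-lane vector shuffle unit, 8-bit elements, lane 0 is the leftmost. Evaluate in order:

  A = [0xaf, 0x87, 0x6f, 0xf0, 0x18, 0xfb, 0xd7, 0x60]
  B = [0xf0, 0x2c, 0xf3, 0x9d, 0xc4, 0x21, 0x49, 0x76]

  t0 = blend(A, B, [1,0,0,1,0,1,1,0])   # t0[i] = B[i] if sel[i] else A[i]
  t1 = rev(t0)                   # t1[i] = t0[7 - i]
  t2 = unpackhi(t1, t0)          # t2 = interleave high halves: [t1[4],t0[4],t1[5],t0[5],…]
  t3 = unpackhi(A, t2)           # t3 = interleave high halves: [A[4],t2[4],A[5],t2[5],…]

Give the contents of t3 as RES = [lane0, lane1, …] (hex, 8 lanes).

→ t0 |f0|87|6f|9d|18|21|49|60|
→ t1 |60|49|21|18|9d|6f|87|f0|
→ t2 |9d|18|6f|21|87|49|f0|60|
→ t3 |18|87|fb|49|d7|f0|60|60|

RES = [0x18, 0x87, 0xfb, 0x49, 0xd7, 0xf0, 0x60, 0x60]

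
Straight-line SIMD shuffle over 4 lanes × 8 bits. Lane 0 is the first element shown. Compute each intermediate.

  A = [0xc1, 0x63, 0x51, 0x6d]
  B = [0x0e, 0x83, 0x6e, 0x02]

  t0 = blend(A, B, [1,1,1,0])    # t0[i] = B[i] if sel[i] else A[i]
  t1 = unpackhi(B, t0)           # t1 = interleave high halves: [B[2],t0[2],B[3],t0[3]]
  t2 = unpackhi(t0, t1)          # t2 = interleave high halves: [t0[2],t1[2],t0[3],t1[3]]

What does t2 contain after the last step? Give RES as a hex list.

RES = [ 0x6e  0x02  0x6d  0x6d ]

→ t0 |0e|83|6e|6d|
→ t1 |6e|6e|02|6d|
→ t2 |6e|02|6d|6d|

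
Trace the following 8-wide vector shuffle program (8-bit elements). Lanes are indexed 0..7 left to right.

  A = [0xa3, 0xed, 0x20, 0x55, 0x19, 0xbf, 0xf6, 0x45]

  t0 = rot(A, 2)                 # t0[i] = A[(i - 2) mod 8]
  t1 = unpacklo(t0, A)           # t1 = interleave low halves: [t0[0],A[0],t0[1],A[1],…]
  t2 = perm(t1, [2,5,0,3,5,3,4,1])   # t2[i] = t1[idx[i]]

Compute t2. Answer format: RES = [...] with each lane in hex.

  t0: f6 45 a3 ed 20 55 19 bf
  t1: f6 a3 45 ed a3 20 ed 55
  t2: 45 20 f6 ed 20 ed a3 a3

RES = [ 0x45  0x20  0xf6  0xed  0x20  0xed  0xa3  0xa3 ]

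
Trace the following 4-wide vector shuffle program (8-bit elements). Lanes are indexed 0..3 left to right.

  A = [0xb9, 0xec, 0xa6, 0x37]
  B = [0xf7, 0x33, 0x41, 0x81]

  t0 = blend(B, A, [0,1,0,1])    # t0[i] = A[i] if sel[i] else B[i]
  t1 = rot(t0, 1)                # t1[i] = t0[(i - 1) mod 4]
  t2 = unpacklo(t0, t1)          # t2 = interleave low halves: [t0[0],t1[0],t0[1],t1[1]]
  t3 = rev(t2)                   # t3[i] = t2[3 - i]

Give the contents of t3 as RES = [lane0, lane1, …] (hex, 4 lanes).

RES = [ 0xf7  0xec  0x37  0xf7 ]

  t0: f7 ec 41 37
  t1: 37 f7 ec 41
  t2: f7 37 ec f7
  t3: f7 ec 37 f7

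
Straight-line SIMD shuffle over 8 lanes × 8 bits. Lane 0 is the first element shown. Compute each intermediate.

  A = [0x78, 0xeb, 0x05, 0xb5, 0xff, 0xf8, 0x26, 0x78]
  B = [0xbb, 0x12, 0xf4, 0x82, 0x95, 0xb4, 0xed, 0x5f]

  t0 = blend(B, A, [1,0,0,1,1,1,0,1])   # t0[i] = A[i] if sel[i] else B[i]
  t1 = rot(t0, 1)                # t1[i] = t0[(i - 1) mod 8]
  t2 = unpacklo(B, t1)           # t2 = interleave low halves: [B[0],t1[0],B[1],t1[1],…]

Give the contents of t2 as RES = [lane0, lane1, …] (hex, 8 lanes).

→ t0 |78|12|f4|b5|ff|f8|ed|78|
→ t1 |78|78|12|f4|b5|ff|f8|ed|
→ t2 |bb|78|12|78|f4|12|82|f4|

RES = [ 0xbb  0x78  0x12  0x78  0xf4  0x12  0x82  0xf4 ]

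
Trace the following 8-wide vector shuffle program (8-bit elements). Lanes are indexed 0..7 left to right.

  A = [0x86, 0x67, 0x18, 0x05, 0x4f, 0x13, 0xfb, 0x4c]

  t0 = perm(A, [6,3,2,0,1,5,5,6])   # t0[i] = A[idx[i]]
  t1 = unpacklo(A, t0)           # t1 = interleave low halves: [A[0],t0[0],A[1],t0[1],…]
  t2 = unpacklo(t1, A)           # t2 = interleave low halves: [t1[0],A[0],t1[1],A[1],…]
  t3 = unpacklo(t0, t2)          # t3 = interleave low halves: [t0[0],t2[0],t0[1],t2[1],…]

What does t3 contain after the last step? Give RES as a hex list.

RES = [0xfb, 0x86, 0x05, 0x86, 0x18, 0xfb, 0x86, 0x67]

  t0: fb 05 18 86 67 13 13 fb
  t1: 86 fb 67 05 18 18 05 86
  t2: 86 86 fb 67 67 18 05 05
  t3: fb 86 05 86 18 fb 86 67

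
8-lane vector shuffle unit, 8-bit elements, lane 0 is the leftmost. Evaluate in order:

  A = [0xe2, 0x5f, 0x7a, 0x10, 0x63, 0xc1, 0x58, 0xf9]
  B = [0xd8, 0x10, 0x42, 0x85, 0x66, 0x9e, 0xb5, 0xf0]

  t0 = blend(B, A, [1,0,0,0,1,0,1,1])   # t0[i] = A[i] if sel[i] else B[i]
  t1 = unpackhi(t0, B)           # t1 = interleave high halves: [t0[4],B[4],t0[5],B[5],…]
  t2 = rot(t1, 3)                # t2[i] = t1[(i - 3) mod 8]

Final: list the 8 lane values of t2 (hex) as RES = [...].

t0 = [0xe2, 0x10, 0x42, 0x85, 0x63, 0x9e, 0x58, 0xf9]
t1 = [0x63, 0x66, 0x9e, 0x9e, 0x58, 0xb5, 0xf9, 0xf0]
t2 = [0xb5, 0xf9, 0xf0, 0x63, 0x66, 0x9e, 0x9e, 0x58]

RES = [ 0xb5  0xf9  0xf0  0x63  0x66  0x9e  0x9e  0x58 ]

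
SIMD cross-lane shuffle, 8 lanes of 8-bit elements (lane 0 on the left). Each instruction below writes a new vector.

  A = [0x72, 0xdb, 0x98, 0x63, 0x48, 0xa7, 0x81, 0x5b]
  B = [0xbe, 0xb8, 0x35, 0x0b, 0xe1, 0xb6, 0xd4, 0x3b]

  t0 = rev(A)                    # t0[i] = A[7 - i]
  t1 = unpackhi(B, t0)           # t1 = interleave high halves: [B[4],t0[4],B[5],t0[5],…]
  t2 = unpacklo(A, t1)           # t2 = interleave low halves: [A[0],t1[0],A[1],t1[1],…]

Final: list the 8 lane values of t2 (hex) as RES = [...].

  t0: 5b 81 a7 48 63 98 db 72
  t1: e1 63 b6 98 d4 db 3b 72
  t2: 72 e1 db 63 98 b6 63 98

RES = [ 0x72  0xe1  0xdb  0x63  0x98  0xb6  0x63  0x98 ]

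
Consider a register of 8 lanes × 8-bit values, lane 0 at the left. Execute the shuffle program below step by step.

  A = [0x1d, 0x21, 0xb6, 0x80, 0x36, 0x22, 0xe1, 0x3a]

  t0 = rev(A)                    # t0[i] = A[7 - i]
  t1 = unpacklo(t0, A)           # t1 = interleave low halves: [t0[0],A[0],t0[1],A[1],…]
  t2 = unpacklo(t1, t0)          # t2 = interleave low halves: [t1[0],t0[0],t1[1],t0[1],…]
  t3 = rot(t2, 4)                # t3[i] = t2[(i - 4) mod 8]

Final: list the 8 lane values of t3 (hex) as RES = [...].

RES = [ 0xe1  0x22  0x21  0x36  0x3a  0x3a  0x1d  0xe1 ]

  t0: 3a e1 22 36 80 b6 21 1d
  t1: 3a 1d e1 21 22 b6 36 80
  t2: 3a 3a 1d e1 e1 22 21 36
  t3: e1 22 21 36 3a 3a 1d e1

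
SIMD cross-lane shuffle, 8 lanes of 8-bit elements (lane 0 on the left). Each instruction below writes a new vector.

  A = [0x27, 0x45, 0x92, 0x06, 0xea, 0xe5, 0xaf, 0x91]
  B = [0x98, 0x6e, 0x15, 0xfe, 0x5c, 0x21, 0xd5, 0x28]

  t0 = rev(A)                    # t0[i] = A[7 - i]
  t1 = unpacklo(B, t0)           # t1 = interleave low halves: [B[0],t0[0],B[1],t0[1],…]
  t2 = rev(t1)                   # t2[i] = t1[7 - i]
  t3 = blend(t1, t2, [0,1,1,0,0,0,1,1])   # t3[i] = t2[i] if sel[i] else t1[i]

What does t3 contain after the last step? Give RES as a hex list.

RES = [0x98, 0xfe, 0xe5, 0xaf, 0x15, 0xe5, 0x91, 0x98]

  t0: 91 af e5 ea 06 92 45 27
  t1: 98 91 6e af 15 e5 fe ea
  t2: ea fe e5 15 af 6e 91 98
  t3: 98 fe e5 af 15 e5 91 98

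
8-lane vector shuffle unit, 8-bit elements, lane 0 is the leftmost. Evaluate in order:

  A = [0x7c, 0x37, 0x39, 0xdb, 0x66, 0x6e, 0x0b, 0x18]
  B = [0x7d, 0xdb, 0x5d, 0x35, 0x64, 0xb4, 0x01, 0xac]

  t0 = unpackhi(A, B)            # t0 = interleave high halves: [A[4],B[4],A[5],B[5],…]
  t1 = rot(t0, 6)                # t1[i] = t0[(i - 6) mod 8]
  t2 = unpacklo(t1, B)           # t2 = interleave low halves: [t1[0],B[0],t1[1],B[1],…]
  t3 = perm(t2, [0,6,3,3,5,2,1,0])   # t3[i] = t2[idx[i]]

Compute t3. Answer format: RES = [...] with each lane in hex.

t0 = [0x66, 0x64, 0x6e, 0xb4, 0x0b, 0x01, 0x18, 0xac]
t1 = [0x6e, 0xb4, 0x0b, 0x01, 0x18, 0xac, 0x66, 0x64]
t2 = [0x6e, 0x7d, 0xb4, 0xdb, 0x0b, 0x5d, 0x01, 0x35]
t3 = [0x6e, 0x01, 0xdb, 0xdb, 0x5d, 0xb4, 0x7d, 0x6e]

RES = [0x6e, 0x01, 0xdb, 0xdb, 0x5d, 0xb4, 0x7d, 0x6e]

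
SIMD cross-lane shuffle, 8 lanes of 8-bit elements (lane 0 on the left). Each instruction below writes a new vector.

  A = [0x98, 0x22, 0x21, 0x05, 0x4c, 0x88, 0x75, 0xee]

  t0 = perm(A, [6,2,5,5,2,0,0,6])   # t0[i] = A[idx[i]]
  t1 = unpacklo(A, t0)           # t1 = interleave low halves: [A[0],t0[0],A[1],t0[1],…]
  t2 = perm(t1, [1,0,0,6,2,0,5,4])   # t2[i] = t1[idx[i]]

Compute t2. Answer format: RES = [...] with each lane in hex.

  t0: 75 21 88 88 21 98 98 75
  t1: 98 75 22 21 21 88 05 88
  t2: 75 98 98 05 22 98 88 21

RES = [ 0x75  0x98  0x98  0x05  0x22  0x98  0x88  0x21 ]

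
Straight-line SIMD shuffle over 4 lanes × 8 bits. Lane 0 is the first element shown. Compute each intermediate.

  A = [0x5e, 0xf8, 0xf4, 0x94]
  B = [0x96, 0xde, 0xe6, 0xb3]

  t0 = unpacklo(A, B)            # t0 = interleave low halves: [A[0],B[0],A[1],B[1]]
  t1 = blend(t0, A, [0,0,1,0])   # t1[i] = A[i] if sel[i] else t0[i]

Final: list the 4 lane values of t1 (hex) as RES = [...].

RES = [ 0x5e  0x96  0xf4  0xde ]

→ t0 |5e|96|f8|de|
→ t1 |5e|96|f4|de|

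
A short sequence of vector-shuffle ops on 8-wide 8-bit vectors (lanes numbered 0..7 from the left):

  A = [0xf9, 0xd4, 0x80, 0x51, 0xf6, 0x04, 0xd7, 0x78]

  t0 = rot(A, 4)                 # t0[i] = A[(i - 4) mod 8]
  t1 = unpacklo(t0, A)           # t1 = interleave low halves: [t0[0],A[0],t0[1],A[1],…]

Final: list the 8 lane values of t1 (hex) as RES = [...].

RES = [ 0xf6  0xf9  0x04  0xd4  0xd7  0x80  0x78  0x51 ]

→ t0 |f6|04|d7|78|f9|d4|80|51|
→ t1 |f6|f9|04|d4|d7|80|78|51|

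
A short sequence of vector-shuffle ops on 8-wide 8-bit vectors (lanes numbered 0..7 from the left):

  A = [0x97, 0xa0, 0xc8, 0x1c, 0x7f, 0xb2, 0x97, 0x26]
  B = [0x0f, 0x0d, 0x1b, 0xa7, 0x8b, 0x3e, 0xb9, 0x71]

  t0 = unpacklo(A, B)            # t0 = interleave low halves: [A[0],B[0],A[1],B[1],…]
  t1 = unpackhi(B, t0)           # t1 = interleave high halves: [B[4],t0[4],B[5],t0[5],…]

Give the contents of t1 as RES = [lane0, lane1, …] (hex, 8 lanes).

RES = [0x8b, 0xc8, 0x3e, 0x1b, 0xb9, 0x1c, 0x71, 0xa7]

t0 = [0x97, 0x0f, 0xa0, 0x0d, 0xc8, 0x1b, 0x1c, 0xa7]
t1 = [0x8b, 0xc8, 0x3e, 0x1b, 0xb9, 0x1c, 0x71, 0xa7]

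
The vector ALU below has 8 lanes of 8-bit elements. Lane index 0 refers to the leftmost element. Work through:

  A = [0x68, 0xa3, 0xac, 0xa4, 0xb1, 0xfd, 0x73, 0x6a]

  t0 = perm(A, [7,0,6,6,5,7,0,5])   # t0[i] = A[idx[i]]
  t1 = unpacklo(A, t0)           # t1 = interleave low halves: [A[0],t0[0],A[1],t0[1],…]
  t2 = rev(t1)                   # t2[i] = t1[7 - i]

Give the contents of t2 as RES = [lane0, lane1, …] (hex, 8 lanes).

RES = [0x73, 0xa4, 0x73, 0xac, 0x68, 0xa3, 0x6a, 0x68]

t0 = [0x6a, 0x68, 0x73, 0x73, 0xfd, 0x6a, 0x68, 0xfd]
t1 = [0x68, 0x6a, 0xa3, 0x68, 0xac, 0x73, 0xa4, 0x73]
t2 = [0x73, 0xa4, 0x73, 0xac, 0x68, 0xa3, 0x6a, 0x68]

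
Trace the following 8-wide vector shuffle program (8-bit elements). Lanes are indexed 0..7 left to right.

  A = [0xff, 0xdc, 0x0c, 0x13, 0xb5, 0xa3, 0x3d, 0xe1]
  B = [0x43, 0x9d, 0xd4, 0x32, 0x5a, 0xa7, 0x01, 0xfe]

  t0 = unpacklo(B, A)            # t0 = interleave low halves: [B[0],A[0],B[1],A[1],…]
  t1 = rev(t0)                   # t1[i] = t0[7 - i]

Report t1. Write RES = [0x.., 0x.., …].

t0 = [0x43, 0xff, 0x9d, 0xdc, 0xd4, 0x0c, 0x32, 0x13]
t1 = [0x13, 0x32, 0x0c, 0xd4, 0xdc, 0x9d, 0xff, 0x43]

RES = [ 0x13  0x32  0x0c  0xd4  0xdc  0x9d  0xff  0x43 ]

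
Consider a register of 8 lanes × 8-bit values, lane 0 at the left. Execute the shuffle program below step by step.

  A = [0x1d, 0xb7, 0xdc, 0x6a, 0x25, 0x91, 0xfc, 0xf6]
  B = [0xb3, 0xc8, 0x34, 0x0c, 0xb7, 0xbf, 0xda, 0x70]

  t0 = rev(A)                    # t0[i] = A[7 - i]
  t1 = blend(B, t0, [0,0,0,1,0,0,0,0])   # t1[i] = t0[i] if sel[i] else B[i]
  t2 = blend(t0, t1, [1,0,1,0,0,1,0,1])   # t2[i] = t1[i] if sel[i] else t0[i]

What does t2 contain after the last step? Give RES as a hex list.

RES = [ 0xb3  0xfc  0x34  0x25  0x6a  0xbf  0xb7  0x70 ]

  t0: f6 fc 91 25 6a dc b7 1d
  t1: b3 c8 34 25 b7 bf da 70
  t2: b3 fc 34 25 6a bf b7 70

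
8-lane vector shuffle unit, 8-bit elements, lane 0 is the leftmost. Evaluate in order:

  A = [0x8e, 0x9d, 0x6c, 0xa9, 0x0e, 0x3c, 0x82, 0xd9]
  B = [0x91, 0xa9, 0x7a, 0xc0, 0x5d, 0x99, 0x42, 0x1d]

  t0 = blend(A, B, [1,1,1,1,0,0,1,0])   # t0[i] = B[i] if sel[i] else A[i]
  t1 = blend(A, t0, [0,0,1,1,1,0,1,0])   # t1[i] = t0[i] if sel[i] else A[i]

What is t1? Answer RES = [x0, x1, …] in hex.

t0 = [0x91, 0xa9, 0x7a, 0xc0, 0x0e, 0x3c, 0x42, 0xd9]
t1 = [0x8e, 0x9d, 0x7a, 0xc0, 0x0e, 0x3c, 0x42, 0xd9]

RES = [ 0x8e  0x9d  0x7a  0xc0  0x0e  0x3c  0x42  0xd9 ]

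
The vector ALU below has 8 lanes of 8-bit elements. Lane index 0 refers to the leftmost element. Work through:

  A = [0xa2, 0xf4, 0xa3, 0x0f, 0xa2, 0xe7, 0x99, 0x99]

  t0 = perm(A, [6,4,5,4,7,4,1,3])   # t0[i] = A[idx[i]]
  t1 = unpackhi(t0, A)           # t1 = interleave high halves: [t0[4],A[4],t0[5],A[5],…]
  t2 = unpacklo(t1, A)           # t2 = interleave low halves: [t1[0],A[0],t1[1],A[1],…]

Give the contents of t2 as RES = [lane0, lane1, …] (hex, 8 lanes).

t0 = [0x99, 0xa2, 0xe7, 0xa2, 0x99, 0xa2, 0xf4, 0x0f]
t1 = [0x99, 0xa2, 0xa2, 0xe7, 0xf4, 0x99, 0x0f, 0x99]
t2 = [0x99, 0xa2, 0xa2, 0xf4, 0xa2, 0xa3, 0xe7, 0x0f]

RES = [ 0x99  0xa2  0xa2  0xf4  0xa2  0xa3  0xe7  0x0f ]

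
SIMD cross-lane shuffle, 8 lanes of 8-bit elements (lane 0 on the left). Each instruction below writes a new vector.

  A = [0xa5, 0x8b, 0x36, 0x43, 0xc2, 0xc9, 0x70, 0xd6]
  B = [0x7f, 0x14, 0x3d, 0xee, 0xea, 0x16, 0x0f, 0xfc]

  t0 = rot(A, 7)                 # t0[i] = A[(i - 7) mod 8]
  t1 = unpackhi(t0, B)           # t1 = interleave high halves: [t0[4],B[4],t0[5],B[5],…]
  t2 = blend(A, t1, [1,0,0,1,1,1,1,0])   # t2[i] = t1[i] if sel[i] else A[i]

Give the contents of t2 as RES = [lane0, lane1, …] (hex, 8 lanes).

RES = [0xc9, 0x8b, 0x36, 0x16, 0xd6, 0x0f, 0xa5, 0xd6]

t0 = [0x8b, 0x36, 0x43, 0xc2, 0xc9, 0x70, 0xd6, 0xa5]
t1 = [0xc9, 0xea, 0x70, 0x16, 0xd6, 0x0f, 0xa5, 0xfc]
t2 = [0xc9, 0x8b, 0x36, 0x16, 0xd6, 0x0f, 0xa5, 0xd6]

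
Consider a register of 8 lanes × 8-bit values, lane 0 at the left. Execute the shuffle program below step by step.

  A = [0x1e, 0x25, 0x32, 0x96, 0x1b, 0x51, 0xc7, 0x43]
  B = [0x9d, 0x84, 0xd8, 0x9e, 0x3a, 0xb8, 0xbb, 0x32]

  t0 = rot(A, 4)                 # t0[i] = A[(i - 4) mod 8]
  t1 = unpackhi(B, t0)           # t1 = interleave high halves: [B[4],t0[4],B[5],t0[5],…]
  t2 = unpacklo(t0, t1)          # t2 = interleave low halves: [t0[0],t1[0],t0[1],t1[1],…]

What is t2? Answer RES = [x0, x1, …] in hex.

RES = [0x1b, 0x3a, 0x51, 0x1e, 0xc7, 0xb8, 0x43, 0x25]

t0 = [0x1b, 0x51, 0xc7, 0x43, 0x1e, 0x25, 0x32, 0x96]
t1 = [0x3a, 0x1e, 0xb8, 0x25, 0xbb, 0x32, 0x32, 0x96]
t2 = [0x1b, 0x3a, 0x51, 0x1e, 0xc7, 0xb8, 0x43, 0x25]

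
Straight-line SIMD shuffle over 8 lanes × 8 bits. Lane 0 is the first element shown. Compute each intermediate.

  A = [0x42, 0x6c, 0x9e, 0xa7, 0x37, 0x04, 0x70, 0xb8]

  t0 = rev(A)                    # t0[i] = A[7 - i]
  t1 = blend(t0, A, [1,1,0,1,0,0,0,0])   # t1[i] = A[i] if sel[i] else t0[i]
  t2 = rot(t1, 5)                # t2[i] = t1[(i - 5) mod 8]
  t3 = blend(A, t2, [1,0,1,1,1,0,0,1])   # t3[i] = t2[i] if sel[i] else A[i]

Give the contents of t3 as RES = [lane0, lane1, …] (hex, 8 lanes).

RES = [0xa7, 0x6c, 0x9e, 0x6c, 0x42, 0x04, 0x70, 0x04]

  t0: b8 70 04 37 a7 9e 6c 42
  t1: 42 6c 04 a7 a7 9e 6c 42
  t2: a7 a7 9e 6c 42 42 6c 04
  t3: a7 6c 9e 6c 42 04 70 04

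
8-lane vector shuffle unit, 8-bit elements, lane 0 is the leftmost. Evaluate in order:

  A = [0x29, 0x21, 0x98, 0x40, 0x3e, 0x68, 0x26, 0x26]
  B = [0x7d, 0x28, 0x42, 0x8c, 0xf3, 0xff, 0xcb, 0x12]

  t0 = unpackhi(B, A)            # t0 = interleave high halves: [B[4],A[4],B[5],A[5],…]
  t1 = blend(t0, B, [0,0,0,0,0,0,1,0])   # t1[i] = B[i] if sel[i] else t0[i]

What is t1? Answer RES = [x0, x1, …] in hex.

RES = [ 0xf3  0x3e  0xff  0x68  0xcb  0x26  0xcb  0x26 ]

  t0: f3 3e ff 68 cb 26 12 26
  t1: f3 3e ff 68 cb 26 cb 26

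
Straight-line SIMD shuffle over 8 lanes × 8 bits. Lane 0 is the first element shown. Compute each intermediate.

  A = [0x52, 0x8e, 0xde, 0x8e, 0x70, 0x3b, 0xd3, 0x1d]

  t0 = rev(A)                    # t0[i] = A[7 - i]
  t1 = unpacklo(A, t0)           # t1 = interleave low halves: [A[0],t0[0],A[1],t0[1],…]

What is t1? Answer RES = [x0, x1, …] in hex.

RES = [ 0x52  0x1d  0x8e  0xd3  0xde  0x3b  0x8e  0x70 ]

  t0: 1d d3 3b 70 8e de 8e 52
  t1: 52 1d 8e d3 de 3b 8e 70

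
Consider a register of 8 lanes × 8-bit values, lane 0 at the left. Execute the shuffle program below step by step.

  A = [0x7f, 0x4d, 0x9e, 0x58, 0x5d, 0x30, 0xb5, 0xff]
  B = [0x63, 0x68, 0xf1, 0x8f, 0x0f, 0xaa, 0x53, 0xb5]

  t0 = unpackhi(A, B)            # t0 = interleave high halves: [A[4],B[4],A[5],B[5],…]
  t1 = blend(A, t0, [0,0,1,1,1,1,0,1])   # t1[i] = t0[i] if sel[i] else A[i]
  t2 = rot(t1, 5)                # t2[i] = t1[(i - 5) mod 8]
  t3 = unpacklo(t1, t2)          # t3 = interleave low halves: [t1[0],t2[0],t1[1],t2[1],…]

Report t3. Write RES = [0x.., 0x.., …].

  t0: 5d 0f 30 aa b5 53 ff b5
  t1: 7f 4d 30 aa b5 53 b5 b5
  t2: aa b5 53 b5 b5 7f 4d 30
  t3: 7f aa 4d b5 30 53 aa b5

RES = [0x7f, 0xaa, 0x4d, 0xb5, 0x30, 0x53, 0xaa, 0xb5]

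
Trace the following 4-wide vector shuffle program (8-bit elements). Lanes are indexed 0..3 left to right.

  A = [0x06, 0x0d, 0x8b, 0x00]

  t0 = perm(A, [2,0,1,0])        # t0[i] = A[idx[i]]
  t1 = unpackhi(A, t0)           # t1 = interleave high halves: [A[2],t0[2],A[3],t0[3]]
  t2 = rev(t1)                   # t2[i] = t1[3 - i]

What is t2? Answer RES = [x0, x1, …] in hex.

→ t0 |8b|06|0d|06|
→ t1 |8b|0d|00|06|
→ t2 |06|00|0d|8b|

RES = [ 0x06  0x00  0x0d  0x8b ]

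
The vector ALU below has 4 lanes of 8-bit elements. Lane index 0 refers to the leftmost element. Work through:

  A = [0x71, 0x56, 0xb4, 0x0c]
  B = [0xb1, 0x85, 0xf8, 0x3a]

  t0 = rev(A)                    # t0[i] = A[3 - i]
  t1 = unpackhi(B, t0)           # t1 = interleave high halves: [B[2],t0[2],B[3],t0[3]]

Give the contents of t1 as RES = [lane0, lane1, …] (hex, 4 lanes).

→ t0 |0c|b4|56|71|
→ t1 |f8|56|3a|71|

RES = [0xf8, 0x56, 0x3a, 0x71]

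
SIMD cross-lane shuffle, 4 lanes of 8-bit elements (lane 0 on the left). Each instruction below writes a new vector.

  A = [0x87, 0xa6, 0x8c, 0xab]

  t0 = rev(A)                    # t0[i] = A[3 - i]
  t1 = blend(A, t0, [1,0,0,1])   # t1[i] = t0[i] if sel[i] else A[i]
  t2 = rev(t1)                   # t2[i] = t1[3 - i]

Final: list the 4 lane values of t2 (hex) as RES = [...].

RES = [0x87, 0x8c, 0xa6, 0xab]

t0 = [0xab, 0x8c, 0xa6, 0x87]
t1 = [0xab, 0xa6, 0x8c, 0x87]
t2 = [0x87, 0x8c, 0xa6, 0xab]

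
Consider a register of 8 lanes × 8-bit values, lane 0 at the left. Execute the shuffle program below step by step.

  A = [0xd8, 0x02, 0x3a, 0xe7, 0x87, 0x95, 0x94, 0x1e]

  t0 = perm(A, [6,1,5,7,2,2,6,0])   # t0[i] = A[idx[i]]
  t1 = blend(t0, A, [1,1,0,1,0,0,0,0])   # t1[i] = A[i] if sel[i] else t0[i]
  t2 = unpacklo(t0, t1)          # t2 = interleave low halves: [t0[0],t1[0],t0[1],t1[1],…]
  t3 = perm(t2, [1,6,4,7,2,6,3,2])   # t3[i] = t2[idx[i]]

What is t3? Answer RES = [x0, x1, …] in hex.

→ t0 |94|02|95|1e|3a|3a|94|d8|
→ t1 |d8|02|95|e7|3a|3a|94|d8|
→ t2 |94|d8|02|02|95|95|1e|e7|
→ t3 |d8|1e|95|e7|02|1e|02|02|

RES = [0xd8, 0x1e, 0x95, 0xe7, 0x02, 0x1e, 0x02, 0x02]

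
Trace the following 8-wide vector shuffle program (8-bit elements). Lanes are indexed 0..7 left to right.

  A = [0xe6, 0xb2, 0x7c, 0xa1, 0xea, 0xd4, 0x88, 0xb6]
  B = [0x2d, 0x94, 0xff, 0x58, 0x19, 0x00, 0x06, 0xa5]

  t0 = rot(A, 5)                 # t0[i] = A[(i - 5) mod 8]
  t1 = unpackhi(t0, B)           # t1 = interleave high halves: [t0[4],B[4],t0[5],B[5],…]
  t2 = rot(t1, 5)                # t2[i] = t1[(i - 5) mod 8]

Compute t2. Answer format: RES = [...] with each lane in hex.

RES = [ 0x00  0xb2  0x06  0x7c  0xa5  0xb6  0x19  0xe6 ]

t0 = [0xa1, 0xea, 0xd4, 0x88, 0xb6, 0xe6, 0xb2, 0x7c]
t1 = [0xb6, 0x19, 0xe6, 0x00, 0xb2, 0x06, 0x7c, 0xa5]
t2 = [0x00, 0xb2, 0x06, 0x7c, 0xa5, 0xb6, 0x19, 0xe6]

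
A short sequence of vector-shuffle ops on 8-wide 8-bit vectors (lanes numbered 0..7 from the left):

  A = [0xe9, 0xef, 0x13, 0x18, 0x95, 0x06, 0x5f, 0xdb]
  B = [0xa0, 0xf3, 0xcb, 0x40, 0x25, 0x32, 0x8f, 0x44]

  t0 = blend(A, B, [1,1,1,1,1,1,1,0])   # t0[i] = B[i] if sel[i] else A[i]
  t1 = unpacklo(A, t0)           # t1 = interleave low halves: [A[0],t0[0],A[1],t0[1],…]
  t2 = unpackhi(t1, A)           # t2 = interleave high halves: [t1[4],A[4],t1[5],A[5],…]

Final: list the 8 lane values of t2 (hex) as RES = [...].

RES = [0x13, 0x95, 0xcb, 0x06, 0x18, 0x5f, 0x40, 0xdb]

  t0: a0 f3 cb 40 25 32 8f db
  t1: e9 a0 ef f3 13 cb 18 40
  t2: 13 95 cb 06 18 5f 40 db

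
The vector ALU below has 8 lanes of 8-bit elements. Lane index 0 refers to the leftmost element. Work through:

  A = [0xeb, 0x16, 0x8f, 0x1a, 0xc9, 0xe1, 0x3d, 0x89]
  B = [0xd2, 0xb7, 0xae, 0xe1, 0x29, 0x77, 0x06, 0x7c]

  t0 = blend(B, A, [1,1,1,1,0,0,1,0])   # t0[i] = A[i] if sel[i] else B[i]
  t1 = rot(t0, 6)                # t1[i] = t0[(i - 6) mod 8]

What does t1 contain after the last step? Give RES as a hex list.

RES = [ 0x8f  0x1a  0x29  0x77  0x3d  0x7c  0xeb  0x16 ]

  t0: eb 16 8f 1a 29 77 3d 7c
  t1: 8f 1a 29 77 3d 7c eb 16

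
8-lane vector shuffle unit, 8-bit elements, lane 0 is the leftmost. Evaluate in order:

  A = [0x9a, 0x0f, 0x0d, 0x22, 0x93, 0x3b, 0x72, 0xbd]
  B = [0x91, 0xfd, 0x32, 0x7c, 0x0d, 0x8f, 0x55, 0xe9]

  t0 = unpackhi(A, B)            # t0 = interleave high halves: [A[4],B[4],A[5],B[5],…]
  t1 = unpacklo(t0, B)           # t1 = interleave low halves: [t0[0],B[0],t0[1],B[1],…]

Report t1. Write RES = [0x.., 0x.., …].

t0 = [0x93, 0x0d, 0x3b, 0x8f, 0x72, 0x55, 0xbd, 0xe9]
t1 = [0x93, 0x91, 0x0d, 0xfd, 0x3b, 0x32, 0x8f, 0x7c]

RES = [ 0x93  0x91  0x0d  0xfd  0x3b  0x32  0x8f  0x7c ]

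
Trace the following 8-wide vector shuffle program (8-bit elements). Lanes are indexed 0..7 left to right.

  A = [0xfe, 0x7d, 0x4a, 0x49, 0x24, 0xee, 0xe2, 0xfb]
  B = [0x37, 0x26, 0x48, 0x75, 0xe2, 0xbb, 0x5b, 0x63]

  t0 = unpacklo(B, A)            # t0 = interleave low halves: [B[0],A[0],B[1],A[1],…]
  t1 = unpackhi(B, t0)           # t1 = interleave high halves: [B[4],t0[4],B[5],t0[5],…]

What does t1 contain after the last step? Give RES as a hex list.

RES = [ 0xe2  0x48  0xbb  0x4a  0x5b  0x75  0x63  0x49 ]

  t0: 37 fe 26 7d 48 4a 75 49
  t1: e2 48 bb 4a 5b 75 63 49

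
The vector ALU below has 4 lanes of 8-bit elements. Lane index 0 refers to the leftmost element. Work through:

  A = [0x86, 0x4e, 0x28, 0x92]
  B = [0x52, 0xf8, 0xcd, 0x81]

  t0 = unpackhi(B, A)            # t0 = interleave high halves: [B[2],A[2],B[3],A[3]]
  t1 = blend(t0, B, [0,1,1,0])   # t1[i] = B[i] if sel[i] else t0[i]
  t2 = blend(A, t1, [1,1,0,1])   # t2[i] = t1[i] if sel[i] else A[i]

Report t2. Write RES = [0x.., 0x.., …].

RES = [0xcd, 0xf8, 0x28, 0x92]

t0 = [0xcd, 0x28, 0x81, 0x92]
t1 = [0xcd, 0xf8, 0xcd, 0x92]
t2 = [0xcd, 0xf8, 0x28, 0x92]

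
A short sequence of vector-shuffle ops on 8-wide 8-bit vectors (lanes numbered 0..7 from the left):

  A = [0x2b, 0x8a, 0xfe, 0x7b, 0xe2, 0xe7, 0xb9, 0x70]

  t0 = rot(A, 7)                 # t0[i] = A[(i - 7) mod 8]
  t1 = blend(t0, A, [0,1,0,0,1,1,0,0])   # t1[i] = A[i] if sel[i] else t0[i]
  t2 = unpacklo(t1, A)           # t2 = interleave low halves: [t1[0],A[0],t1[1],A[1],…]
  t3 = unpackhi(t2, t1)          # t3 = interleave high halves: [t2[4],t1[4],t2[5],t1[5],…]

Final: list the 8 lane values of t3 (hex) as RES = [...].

  t0: 8a fe 7b e2 e7 b9 70 2b
  t1: 8a 8a 7b e2 e2 e7 70 2b
  t2: 8a 2b 8a 8a 7b fe e2 7b
  t3: 7b e2 fe e7 e2 70 7b 2b

RES = [0x7b, 0xe2, 0xfe, 0xe7, 0xe2, 0x70, 0x7b, 0x2b]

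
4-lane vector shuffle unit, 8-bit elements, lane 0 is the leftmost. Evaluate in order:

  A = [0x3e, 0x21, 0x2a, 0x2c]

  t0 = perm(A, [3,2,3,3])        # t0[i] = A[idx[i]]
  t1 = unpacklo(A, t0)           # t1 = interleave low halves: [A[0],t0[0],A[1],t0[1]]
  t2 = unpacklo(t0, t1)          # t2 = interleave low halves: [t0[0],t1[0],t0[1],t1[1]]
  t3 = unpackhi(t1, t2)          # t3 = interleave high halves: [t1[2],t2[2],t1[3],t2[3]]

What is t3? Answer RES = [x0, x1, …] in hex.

RES = [ 0x21  0x2a  0x2a  0x2c ]

→ t0 |2c|2a|2c|2c|
→ t1 |3e|2c|21|2a|
→ t2 |2c|3e|2a|2c|
→ t3 |21|2a|2a|2c|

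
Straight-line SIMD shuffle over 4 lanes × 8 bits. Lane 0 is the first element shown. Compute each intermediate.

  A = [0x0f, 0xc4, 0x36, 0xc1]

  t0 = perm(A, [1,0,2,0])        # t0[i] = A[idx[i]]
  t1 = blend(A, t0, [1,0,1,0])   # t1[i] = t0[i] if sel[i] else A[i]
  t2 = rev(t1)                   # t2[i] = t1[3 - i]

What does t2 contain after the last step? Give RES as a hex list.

RES = [ 0xc1  0x36  0xc4  0xc4 ]

  t0: c4 0f 36 0f
  t1: c4 c4 36 c1
  t2: c1 36 c4 c4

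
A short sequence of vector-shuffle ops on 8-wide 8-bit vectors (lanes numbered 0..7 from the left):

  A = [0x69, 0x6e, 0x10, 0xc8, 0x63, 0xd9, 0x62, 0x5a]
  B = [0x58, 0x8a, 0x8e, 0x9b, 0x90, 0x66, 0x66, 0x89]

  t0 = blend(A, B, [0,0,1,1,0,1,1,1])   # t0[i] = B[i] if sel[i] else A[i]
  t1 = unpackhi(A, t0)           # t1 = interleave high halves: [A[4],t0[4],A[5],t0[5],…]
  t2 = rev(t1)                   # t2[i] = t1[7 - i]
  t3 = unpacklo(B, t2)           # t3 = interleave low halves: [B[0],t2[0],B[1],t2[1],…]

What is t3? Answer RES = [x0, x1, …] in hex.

  t0: 69 6e 8e 9b 63 66 66 89
  t1: 63 63 d9 66 62 66 5a 89
  t2: 89 5a 66 62 66 d9 63 63
  t3: 58 89 8a 5a 8e 66 9b 62

RES = [0x58, 0x89, 0x8a, 0x5a, 0x8e, 0x66, 0x9b, 0x62]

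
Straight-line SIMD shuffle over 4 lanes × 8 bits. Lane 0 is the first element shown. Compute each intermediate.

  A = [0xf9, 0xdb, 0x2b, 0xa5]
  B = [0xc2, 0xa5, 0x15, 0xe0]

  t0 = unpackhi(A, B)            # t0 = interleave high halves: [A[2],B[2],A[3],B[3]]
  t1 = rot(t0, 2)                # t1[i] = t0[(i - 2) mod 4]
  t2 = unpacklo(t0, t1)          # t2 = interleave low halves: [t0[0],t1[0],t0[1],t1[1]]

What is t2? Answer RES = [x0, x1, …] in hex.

RES = [0x2b, 0xa5, 0x15, 0xe0]

→ t0 |2b|15|a5|e0|
→ t1 |a5|e0|2b|15|
→ t2 |2b|a5|15|e0|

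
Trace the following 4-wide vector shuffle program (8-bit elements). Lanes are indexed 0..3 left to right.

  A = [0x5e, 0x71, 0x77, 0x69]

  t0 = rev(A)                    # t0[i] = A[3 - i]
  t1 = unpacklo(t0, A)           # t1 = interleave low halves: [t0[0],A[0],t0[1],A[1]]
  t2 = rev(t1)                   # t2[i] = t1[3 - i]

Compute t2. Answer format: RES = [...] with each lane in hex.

→ t0 |69|77|71|5e|
→ t1 |69|5e|77|71|
→ t2 |71|77|5e|69|

RES = [0x71, 0x77, 0x5e, 0x69]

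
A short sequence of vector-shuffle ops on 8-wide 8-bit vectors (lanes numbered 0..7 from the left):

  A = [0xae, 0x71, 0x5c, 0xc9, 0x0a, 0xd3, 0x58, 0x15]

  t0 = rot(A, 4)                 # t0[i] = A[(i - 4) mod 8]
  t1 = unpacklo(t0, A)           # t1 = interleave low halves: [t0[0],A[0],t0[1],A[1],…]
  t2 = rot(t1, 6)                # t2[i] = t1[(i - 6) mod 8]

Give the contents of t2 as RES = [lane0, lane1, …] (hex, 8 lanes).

RES = [0xd3, 0x71, 0x58, 0x5c, 0x15, 0xc9, 0x0a, 0xae]

t0 = [0x0a, 0xd3, 0x58, 0x15, 0xae, 0x71, 0x5c, 0xc9]
t1 = [0x0a, 0xae, 0xd3, 0x71, 0x58, 0x5c, 0x15, 0xc9]
t2 = [0xd3, 0x71, 0x58, 0x5c, 0x15, 0xc9, 0x0a, 0xae]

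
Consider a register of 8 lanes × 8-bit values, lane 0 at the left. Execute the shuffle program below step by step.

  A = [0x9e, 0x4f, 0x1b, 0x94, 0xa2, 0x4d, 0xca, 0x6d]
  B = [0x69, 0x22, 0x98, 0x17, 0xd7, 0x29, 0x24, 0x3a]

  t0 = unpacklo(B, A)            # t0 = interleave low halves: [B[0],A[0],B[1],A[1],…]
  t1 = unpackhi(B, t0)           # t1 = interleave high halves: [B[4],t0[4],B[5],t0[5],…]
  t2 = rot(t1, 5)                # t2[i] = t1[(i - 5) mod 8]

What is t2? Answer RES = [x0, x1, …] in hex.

RES = [ 0x1b  0x24  0x17  0x3a  0x94  0xd7  0x98  0x29 ]

→ t0 |69|9e|22|4f|98|1b|17|94|
→ t1 |d7|98|29|1b|24|17|3a|94|
→ t2 |1b|24|17|3a|94|d7|98|29|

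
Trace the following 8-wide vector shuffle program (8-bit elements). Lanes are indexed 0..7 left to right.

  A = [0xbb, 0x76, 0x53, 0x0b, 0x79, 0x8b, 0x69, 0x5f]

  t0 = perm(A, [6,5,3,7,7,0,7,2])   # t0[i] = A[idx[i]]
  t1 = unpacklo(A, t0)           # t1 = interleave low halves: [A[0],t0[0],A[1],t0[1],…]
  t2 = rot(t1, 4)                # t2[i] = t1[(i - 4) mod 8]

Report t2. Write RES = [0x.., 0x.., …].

RES = [ 0x53  0x0b  0x0b  0x5f  0xbb  0x69  0x76  0x8b ]

t0 = [0x69, 0x8b, 0x0b, 0x5f, 0x5f, 0xbb, 0x5f, 0x53]
t1 = [0xbb, 0x69, 0x76, 0x8b, 0x53, 0x0b, 0x0b, 0x5f]
t2 = [0x53, 0x0b, 0x0b, 0x5f, 0xbb, 0x69, 0x76, 0x8b]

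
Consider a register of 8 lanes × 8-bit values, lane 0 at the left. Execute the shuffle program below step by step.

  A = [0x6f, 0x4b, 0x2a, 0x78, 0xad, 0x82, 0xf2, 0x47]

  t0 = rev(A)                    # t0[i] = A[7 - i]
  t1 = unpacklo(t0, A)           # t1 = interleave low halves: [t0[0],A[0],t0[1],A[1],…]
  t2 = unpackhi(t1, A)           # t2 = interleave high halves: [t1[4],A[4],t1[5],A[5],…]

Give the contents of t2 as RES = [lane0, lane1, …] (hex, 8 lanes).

→ t0 |47|f2|82|ad|78|2a|4b|6f|
→ t1 |47|6f|f2|4b|82|2a|ad|78|
→ t2 |82|ad|2a|82|ad|f2|78|47|

RES = [ 0x82  0xad  0x2a  0x82  0xad  0xf2  0x78  0x47 ]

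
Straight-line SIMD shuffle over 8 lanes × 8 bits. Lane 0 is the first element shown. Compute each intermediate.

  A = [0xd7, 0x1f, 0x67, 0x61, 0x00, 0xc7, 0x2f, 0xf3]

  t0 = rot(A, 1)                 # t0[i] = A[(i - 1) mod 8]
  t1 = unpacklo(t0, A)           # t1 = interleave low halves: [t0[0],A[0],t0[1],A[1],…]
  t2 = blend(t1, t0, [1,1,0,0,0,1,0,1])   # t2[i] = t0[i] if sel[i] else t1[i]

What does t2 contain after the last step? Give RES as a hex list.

  t0: f3 d7 1f 67 61 00 c7 2f
  t1: f3 d7 d7 1f 1f 67 67 61
  t2: f3 d7 d7 1f 1f 00 67 2f

RES = [0xf3, 0xd7, 0xd7, 0x1f, 0x1f, 0x00, 0x67, 0x2f]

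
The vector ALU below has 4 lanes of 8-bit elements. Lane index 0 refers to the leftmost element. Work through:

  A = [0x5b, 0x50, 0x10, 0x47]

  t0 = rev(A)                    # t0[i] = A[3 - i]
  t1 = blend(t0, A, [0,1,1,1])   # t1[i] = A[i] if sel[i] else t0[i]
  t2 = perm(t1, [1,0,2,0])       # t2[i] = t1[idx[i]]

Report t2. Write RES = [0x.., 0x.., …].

  t0: 47 10 50 5b
  t1: 47 50 10 47
  t2: 50 47 10 47

RES = [0x50, 0x47, 0x10, 0x47]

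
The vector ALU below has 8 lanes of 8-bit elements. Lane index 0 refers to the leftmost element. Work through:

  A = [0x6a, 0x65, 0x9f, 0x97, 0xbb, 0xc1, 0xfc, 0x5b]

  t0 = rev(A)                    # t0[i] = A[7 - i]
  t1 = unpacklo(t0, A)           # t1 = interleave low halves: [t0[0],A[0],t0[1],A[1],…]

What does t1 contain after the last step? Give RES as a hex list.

RES = [0x5b, 0x6a, 0xfc, 0x65, 0xc1, 0x9f, 0xbb, 0x97]

→ t0 |5b|fc|c1|bb|97|9f|65|6a|
→ t1 |5b|6a|fc|65|c1|9f|bb|97|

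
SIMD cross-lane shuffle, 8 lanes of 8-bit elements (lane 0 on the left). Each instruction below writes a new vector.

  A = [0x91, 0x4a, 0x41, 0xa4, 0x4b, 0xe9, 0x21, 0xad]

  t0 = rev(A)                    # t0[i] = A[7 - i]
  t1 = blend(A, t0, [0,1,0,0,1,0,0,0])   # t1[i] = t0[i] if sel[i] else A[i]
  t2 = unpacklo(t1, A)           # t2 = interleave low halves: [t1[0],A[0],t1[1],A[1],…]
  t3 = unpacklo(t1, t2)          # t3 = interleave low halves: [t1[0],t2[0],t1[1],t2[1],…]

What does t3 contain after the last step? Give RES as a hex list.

RES = [ 0x91  0x91  0x21  0x91  0x41  0x21  0xa4  0x4a ]

→ t0 |ad|21|e9|4b|a4|41|4a|91|
→ t1 |91|21|41|a4|a4|e9|21|ad|
→ t2 |91|91|21|4a|41|41|a4|a4|
→ t3 |91|91|21|91|41|21|a4|4a|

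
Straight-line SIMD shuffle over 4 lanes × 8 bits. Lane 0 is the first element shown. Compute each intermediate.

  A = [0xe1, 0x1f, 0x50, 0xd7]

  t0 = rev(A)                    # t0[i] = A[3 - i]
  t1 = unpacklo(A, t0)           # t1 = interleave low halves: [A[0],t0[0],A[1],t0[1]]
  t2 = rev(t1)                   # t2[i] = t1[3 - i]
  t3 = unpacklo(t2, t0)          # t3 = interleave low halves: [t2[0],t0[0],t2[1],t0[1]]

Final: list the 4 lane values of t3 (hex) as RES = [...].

RES = [ 0x50  0xd7  0x1f  0x50 ]

t0 = [0xd7, 0x50, 0x1f, 0xe1]
t1 = [0xe1, 0xd7, 0x1f, 0x50]
t2 = [0x50, 0x1f, 0xd7, 0xe1]
t3 = [0x50, 0xd7, 0x1f, 0x50]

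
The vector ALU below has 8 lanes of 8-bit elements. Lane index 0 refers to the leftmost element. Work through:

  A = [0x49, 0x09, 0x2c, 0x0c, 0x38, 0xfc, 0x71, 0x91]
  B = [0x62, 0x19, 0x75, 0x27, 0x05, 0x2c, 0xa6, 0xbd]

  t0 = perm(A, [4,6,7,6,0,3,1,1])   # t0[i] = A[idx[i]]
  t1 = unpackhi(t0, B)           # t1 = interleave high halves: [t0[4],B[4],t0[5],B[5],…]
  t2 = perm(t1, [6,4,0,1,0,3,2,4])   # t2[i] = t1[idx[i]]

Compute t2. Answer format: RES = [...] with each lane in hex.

→ t0 |38|71|91|71|49|0c|09|09|
→ t1 |49|05|0c|2c|09|a6|09|bd|
→ t2 |09|09|49|05|49|2c|0c|09|

RES = [ 0x09  0x09  0x49  0x05  0x49  0x2c  0x0c  0x09 ]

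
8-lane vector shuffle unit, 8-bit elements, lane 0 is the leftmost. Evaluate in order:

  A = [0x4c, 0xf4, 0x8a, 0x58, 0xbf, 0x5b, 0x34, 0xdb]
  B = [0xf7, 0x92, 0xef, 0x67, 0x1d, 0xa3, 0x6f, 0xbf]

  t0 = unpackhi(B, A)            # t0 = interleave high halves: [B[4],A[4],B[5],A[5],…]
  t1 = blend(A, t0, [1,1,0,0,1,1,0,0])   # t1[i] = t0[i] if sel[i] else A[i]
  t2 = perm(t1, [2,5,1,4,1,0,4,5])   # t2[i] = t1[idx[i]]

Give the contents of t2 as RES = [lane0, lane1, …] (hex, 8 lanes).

RES = [ 0x8a  0x34  0xbf  0x6f  0xbf  0x1d  0x6f  0x34 ]

t0 = [0x1d, 0xbf, 0xa3, 0x5b, 0x6f, 0x34, 0xbf, 0xdb]
t1 = [0x1d, 0xbf, 0x8a, 0x58, 0x6f, 0x34, 0x34, 0xdb]
t2 = [0x8a, 0x34, 0xbf, 0x6f, 0xbf, 0x1d, 0x6f, 0x34]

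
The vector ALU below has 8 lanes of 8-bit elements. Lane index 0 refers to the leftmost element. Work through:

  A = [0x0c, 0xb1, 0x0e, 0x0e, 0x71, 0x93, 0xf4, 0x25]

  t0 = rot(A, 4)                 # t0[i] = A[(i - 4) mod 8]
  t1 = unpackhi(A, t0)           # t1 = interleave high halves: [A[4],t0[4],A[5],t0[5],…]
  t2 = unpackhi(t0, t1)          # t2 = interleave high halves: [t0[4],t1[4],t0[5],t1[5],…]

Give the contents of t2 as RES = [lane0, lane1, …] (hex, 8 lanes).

RES = [ 0x0c  0xf4  0xb1  0x0e  0x0e  0x25  0x0e  0x0e ]

t0 = [0x71, 0x93, 0xf4, 0x25, 0x0c, 0xb1, 0x0e, 0x0e]
t1 = [0x71, 0x0c, 0x93, 0xb1, 0xf4, 0x0e, 0x25, 0x0e]
t2 = [0x0c, 0xf4, 0xb1, 0x0e, 0x0e, 0x25, 0x0e, 0x0e]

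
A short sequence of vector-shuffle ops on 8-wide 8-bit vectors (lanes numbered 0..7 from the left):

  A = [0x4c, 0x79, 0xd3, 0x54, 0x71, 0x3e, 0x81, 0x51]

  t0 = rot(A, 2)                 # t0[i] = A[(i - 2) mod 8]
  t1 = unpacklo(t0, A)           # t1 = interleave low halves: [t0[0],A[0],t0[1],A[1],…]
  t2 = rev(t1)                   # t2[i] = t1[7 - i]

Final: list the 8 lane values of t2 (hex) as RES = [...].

  t0: 81 51 4c 79 d3 54 71 3e
  t1: 81 4c 51 79 4c d3 79 54
  t2: 54 79 d3 4c 79 51 4c 81

RES = [ 0x54  0x79  0xd3  0x4c  0x79  0x51  0x4c  0x81 ]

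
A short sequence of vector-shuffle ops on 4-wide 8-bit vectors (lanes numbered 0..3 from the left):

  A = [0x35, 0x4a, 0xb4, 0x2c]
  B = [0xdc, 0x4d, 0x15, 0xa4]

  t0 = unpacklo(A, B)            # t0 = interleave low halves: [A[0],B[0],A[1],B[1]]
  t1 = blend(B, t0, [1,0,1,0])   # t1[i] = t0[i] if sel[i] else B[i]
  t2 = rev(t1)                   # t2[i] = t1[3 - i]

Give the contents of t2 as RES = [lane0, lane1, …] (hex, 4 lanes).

→ t0 |35|dc|4a|4d|
→ t1 |35|4d|4a|a4|
→ t2 |a4|4a|4d|35|

RES = [ 0xa4  0x4a  0x4d  0x35 ]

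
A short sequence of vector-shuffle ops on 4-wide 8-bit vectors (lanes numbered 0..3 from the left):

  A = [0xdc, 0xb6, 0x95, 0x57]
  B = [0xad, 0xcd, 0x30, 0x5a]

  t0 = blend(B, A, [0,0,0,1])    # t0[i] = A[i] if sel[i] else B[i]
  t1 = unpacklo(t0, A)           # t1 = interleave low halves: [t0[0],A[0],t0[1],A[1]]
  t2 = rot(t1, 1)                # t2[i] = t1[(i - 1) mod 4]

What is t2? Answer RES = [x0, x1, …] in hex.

RES = [ 0xb6  0xad  0xdc  0xcd ]

→ t0 |ad|cd|30|57|
→ t1 |ad|dc|cd|b6|
→ t2 |b6|ad|dc|cd|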